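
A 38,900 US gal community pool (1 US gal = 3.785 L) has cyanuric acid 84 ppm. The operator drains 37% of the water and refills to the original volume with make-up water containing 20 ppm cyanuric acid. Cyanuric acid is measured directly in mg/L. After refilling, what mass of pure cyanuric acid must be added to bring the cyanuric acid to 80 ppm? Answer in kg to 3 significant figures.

2.90 kg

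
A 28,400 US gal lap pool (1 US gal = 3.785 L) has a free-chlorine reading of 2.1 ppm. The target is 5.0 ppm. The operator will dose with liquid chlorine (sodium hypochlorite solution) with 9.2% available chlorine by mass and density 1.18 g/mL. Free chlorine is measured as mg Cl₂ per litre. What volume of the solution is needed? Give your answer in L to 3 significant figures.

2.87 L

Volume: 28,400 US gal × 3.785 L/gal = 107,494 L.
Chlorine deficit: 5.0 − 2.1 = 2.9 ppm = 2.9 mg/L as Cl₂.
Cl₂ equivalent needed: 2.9 mg/L × 107,494 L = 311,700 mg = 311.7 g.
Product at 9.2% available chlorine: 311.7 / 0.092 = 3388 g.
Volume at density 1.18 g/mL: 3388 g ÷ 1.18 g/mL = 2872 mL.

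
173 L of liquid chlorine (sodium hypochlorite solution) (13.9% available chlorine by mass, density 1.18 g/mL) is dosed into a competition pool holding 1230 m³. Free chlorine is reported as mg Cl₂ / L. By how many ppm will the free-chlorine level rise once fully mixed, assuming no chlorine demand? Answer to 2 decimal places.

23.07 ppm

Volume: 1230 m³ = 1,230,000 L.
Mass of solution: 173 L × 1000 mL/L × 1.18 g/mL = 204,100 g.
Available chlorine delivered: 204,100 g × 0.139 = 28,380 g as Cl₂.
Concentration rise: 28,380 g / 1,230,000 L = 23.07 mg/L = 23.07 ppm.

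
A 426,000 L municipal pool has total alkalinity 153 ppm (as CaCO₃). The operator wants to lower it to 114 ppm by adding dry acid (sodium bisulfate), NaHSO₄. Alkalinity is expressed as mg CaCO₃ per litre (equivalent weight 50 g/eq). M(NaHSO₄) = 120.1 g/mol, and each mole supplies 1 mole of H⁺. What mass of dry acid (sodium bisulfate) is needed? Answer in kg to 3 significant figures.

39.9 kg

Alkalinity to neutralize: (153 − 114) = 39 mg/L as CaCO₃ × 426,000 L = 16,610 g as CaCO₃.
Equivalents of H⁺ required: 16,610 ÷ 50 g/eq = 332.3 eq = 332.3 mol NaHSO₄.
Mass of NaHSO₄: 332.3 × 120.1 = 39,910 g.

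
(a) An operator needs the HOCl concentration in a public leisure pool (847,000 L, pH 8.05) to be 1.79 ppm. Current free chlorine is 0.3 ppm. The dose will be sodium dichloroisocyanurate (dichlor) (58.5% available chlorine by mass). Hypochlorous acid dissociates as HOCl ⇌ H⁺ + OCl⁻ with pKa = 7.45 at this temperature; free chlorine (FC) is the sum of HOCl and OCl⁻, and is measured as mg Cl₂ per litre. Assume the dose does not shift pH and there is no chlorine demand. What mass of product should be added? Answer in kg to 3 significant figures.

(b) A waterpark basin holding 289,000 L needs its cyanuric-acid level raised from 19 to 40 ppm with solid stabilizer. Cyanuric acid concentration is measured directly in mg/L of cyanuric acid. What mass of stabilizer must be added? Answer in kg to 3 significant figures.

(a) 12.5 kg; (b) 6.07 kg

(a) [OCl⁻]/[HOCl] = 10^(pH − pKa) = 10^(8.05 − 7.45) = 3.981; fraction as HOCl = 1/(1 + 3.981) = 0.2008.
(a) Free chlorine required for 1.79 ppm HOCl: 1.79 / 0.2008 = 8.916 ppm.
(a) FC to add: 8.916 − 0.3 = 8.616 mg/L as Cl₂.
(a) Cl₂ equivalent: 8.616 mg/L × 847,000 L = 7298 g.
(a) Product at 58.5% available Cl: 7298 / 0.585 = 12,470 g.

(b) CYA to add: (40 − 19) = 21 mg/L × 289,000 L = 6069 g cyanuric acid.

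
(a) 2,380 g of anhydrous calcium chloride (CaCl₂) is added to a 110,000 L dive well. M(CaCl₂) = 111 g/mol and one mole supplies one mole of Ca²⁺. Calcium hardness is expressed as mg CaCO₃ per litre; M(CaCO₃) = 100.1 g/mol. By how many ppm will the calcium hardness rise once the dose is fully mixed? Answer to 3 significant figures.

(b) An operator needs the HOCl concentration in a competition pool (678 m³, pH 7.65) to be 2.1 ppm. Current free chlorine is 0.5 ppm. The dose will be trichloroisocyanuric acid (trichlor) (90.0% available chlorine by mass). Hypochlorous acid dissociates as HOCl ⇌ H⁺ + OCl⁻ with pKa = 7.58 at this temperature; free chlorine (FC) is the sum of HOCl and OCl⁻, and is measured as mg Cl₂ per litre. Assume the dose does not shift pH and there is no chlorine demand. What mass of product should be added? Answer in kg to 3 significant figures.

(a) 19.5 ppm; (b) 3.06 kg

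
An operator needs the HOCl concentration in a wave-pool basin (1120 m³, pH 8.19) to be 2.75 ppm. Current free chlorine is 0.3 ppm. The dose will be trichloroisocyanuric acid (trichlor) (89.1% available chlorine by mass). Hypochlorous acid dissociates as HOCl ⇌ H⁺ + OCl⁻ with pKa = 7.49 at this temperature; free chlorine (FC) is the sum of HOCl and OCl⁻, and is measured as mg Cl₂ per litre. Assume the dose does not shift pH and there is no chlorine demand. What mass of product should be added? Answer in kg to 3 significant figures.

20.4 kg

Volume: 1120 m³ = 1,120,000 L.
[OCl⁻]/[HOCl] = 10^(pH − pKa) = 10^(8.19 − 7.49) = 5.012; fraction as HOCl = 1/(1 + 5.012) = 0.1663.
Free chlorine required for 2.75 ppm HOCl: 2.75 / 0.1663 = 16.53 ppm.
FC to add: 16.53 − 0.3 = 16.23 mg/L as Cl₂.
Cl₂ equivalent: 16.23 mg/L × 1,120,000 L = 18,180 g.
Product at 89.1% available Cl: 18,180 / 0.891 = 20,400 g.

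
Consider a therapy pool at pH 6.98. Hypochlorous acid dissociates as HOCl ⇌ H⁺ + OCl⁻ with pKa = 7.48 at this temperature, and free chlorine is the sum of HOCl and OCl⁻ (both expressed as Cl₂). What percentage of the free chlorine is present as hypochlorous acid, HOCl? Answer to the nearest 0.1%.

[OCl⁻]/[HOCl] = 10^(pH − pKa) = 10^(6.98 − 7.48) = 10^-0.50 = 0.3162.
Fraction as HOCl = 1 / (1 + 0.3162) = 0.7597.

76.0%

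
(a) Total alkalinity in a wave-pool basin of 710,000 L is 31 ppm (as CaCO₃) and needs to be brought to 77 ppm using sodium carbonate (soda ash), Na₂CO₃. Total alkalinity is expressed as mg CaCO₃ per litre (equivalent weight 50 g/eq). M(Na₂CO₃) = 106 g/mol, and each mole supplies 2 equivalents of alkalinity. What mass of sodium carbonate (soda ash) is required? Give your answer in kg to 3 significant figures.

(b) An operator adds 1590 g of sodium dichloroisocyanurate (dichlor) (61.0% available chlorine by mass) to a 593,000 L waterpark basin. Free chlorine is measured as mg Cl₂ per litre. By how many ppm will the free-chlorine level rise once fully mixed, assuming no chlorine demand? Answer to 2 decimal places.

(a) Alkalinity to add: (77 − 31) = 46 mg/L as CaCO₃ × 710,000 L = 32,660 g as CaCO₃.
(a) Equivalents: 32,660 g ÷ 50 g/eq = 653.2 eq.
(a) Each mole of Na₂CO₃ supplies 2 eq, so 653.2 / 2 = 326.6 mol.
(a) Mass: 326.6 mol × 106 g/mol = 34,620 g.

(b) Available chlorine delivered: 1590 g × 0.61 = 969.9 g as Cl₂.
(b) Concentration rise: 969.9 g / 593,000 L = 1.636 mg/L = 1.64 ppm.

(a) 34.6 kg; (b) 1.64 ppm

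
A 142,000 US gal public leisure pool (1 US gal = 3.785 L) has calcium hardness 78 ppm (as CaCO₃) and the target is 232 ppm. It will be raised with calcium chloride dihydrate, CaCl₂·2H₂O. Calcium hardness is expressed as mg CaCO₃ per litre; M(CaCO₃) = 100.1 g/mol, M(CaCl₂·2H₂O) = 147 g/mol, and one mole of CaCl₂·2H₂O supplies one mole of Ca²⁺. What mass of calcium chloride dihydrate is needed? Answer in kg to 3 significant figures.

Volume: 142,000 US gal × 3.785 L/gal = 537,470 L.
Hardness to add: (232 − 78) = 154 mg/L as CaCO₃ × 537,470 L = 82,770 g as CaCO₃.
Moles of Ca²⁺ (1 mol Ca²⁺ ≡ 1 mol CaCO₃): 82,770 / 100.1 g/mol = 826.9 mol.
Mass of CaCl₂·2H₂O: 826.9 × 147 = 121,600 g.

122 kg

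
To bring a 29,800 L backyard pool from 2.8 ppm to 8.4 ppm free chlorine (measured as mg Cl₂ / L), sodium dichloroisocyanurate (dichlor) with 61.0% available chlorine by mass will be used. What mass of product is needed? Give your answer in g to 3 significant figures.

274 g

Chlorine deficit: 8.4 − 2.8 = 5.6 ppm = 5.6 mg/L as Cl₂.
Cl₂ equivalent needed: 5.6 mg/L × 29,800 L = 166,900 mg = 166.9 g.
Product at 61.0% available chlorine: 166.9 / 0.61 = 273.6 g.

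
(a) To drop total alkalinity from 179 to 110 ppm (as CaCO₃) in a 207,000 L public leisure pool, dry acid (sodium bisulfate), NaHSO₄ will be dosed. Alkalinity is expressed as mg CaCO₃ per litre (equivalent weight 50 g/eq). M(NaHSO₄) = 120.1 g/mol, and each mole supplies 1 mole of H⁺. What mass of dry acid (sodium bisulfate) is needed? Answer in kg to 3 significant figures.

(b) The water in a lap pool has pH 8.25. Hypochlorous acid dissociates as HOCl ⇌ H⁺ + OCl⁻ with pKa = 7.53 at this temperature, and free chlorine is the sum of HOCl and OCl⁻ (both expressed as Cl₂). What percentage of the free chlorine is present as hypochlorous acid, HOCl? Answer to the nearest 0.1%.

(a) 34.3 kg; (b) 16.0%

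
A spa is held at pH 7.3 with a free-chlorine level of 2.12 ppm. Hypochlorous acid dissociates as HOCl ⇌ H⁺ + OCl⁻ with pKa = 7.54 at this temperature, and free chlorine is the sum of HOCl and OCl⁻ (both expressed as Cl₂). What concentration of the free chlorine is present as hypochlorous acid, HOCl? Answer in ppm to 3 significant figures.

1.35 ppm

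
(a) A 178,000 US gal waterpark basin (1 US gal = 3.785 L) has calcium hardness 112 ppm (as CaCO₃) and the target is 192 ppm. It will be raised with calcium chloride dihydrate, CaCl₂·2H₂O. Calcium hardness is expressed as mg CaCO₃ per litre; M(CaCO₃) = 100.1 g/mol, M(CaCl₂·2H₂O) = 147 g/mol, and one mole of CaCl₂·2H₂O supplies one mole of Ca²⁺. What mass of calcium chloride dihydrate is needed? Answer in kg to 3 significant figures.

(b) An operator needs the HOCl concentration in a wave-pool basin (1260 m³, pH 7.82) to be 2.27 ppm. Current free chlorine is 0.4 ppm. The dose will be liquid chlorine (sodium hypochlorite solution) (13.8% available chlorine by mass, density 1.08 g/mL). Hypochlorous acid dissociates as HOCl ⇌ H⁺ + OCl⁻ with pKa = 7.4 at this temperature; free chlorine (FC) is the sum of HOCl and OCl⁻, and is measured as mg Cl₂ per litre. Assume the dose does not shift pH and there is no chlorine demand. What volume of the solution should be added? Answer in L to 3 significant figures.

(a) 79.2 kg; (b) 66.3 L

(a) Volume: 178,000 US gal × 3.785 L/gal = 673,730 L.
(a) Hardness to add: (192 − 112) = 80 mg/L as CaCO₃ × 673,730 L = 53,900 g as CaCO₃.
(a) Moles of Ca²⁺ (1 mol Ca²⁺ ≡ 1 mol CaCO₃): 53,900 / 100.1 g/mol = 538.4 mol.
(a) Mass of CaCl₂·2H₂O: 538.4 × 147 = 79,150 g.

(b) Volume: 1260 m³ = 1,260,000 L.
(b) [OCl⁻]/[HOCl] = 10^(pH − pKa) = 10^(7.82 − 7.4) = 2.63; fraction as HOCl = 1/(1 + 2.63) = 0.2755.
(b) Free chlorine required for 2.27 ppm HOCl: 2.27 / 0.2755 = 8.241 ppm.
(b) FC to add: 8.241 − 0.4 = 7.841 mg/L as Cl₂.
(b) Cl₂ equivalent: 7.841 mg/L × 1,260,000 L = 9879 g.
(b) Product at 13.8% available Cl: 9879 / 0.138 = 71,590 g.
(b) Volume: 71,590 g ÷ 1.08 g/mL = 66,290 mL.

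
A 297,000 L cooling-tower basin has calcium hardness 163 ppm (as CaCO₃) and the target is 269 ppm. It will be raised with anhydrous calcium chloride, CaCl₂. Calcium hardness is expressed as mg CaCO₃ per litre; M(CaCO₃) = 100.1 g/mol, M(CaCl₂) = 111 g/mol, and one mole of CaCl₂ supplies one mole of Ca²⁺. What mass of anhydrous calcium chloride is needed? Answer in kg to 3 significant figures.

34.9 kg

Hardness to add: (269 − 163) = 106 mg/L as CaCO₃ × 297,000 L = 31,480 g as CaCO₃.
Moles of Ca²⁺ (1 mol Ca²⁺ ≡ 1 mol CaCO₃): 31,480 / 100.1 g/mol = 314.5 mol.
Mass of CaCl₂: 314.5 × 111 = 34,910 g.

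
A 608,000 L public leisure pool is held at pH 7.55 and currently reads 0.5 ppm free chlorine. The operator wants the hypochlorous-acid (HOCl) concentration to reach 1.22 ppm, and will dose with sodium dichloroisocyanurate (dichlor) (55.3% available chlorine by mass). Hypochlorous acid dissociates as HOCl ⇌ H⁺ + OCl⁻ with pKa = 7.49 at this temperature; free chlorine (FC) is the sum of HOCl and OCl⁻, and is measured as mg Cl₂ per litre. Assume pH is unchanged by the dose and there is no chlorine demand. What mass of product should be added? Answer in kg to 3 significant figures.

[OCl⁻]/[HOCl] = 10^(pH − pKa) = 10^(7.55 − 7.49) = 1.148; fraction as HOCl = 1/(1 + 1.148) = 0.4655.
Free chlorine required for 1.22 ppm HOCl: 1.22 / 0.4655 = 2.621 ppm.
FC to add: 2.621 − 0.5 = 2.121 mg/L as Cl₂.
Cl₂ equivalent: 2.121 mg/L × 608,000 L = 1289 g.
Product at 55.3% available Cl: 1289 / 0.553 = 2332 g.

2.33 kg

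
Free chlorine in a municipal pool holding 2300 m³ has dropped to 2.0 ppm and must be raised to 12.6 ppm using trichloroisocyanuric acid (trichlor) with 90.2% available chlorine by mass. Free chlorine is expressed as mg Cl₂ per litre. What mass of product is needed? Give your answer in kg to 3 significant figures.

27.0 kg

Volume: 2300 m³ = 2,300,000 L.
Chlorine deficit: 12.6 − 2.0 = 10.6 ppm = 10.6 mg/L as Cl₂.
Cl₂ equivalent needed: 10.6 mg/L × 2,300,000 L = 24,380,000 mg = 24,380 g.
Product at 90.2% available chlorine: 24,380 / 0.902 = 27,030 g.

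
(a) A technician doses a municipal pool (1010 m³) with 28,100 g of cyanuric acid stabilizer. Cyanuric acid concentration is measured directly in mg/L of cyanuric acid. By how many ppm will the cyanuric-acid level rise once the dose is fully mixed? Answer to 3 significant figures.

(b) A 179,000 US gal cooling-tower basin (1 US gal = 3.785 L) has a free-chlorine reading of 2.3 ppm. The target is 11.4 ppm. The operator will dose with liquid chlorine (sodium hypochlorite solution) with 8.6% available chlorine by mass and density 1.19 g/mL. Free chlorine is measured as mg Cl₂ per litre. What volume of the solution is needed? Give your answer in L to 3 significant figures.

(a) Volume: 1010 m³ = 1,010,000 L.
(a) Rise: 28,100 g / 1,010,000 L × 1000 = 27.82 mg/L.

(b) Volume: 179,000 US gal × 3.785 L/gal = 677,515 L.
(b) Chlorine deficit: 11.4 − 2.3 = 9.1 ppm = 9.1 mg/L as Cl₂.
(b) Cl₂ equivalent needed: 9.1 mg/L × 677,515 L = 6,165,000 mg = 6165 g.
(b) Product at 8.6% available chlorine: 6165 / 0.086 = 71,690 g.
(b) Volume at density 1.19 g/mL: 71,690 g ÷ 1.19 g/mL = 60,240 mL.

(a) 27.8 ppm; (b) 60.2 L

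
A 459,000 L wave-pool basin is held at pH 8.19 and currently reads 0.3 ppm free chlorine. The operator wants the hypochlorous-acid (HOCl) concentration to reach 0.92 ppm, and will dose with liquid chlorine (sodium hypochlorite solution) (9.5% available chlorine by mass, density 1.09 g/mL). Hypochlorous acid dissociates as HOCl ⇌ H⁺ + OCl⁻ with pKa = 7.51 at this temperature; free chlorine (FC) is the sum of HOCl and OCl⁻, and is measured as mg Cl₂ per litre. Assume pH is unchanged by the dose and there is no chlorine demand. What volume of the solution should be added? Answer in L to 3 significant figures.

[OCl⁻]/[HOCl] = 10^(pH − pKa) = 10^(8.19 − 7.51) = 4.786; fraction as HOCl = 1/(1 + 4.786) = 0.1728.
Free chlorine required for 0.92 ppm HOCl: 0.92 / 0.1728 = 5.323 ppm.
FC to add: 5.323 − 0.3 = 5.023 mg/L as Cl₂.
Cl₂ equivalent: 5.023 mg/L × 459,000 L = 2306 g.
Product at 9.5% available Cl: 2306 / 0.095 = 24,270 g.
Volume: 24,270 g ÷ 1.09 g/mL = 22,270 mL.

22.3 L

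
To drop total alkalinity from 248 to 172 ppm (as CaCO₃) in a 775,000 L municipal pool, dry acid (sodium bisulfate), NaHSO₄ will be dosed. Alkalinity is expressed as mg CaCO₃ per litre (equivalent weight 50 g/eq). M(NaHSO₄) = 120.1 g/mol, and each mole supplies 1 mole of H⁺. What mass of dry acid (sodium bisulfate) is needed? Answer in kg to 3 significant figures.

Alkalinity to neutralize: (248 − 172) = 76 mg/L as CaCO₃ × 775,000 L = 58,900 g as CaCO₃.
Equivalents of H⁺ required: 58,900 ÷ 50 g/eq = 1178 eq = 1178 mol NaHSO₄.
Mass of NaHSO₄: 1178 × 120.1 = 141,500 g.

141 kg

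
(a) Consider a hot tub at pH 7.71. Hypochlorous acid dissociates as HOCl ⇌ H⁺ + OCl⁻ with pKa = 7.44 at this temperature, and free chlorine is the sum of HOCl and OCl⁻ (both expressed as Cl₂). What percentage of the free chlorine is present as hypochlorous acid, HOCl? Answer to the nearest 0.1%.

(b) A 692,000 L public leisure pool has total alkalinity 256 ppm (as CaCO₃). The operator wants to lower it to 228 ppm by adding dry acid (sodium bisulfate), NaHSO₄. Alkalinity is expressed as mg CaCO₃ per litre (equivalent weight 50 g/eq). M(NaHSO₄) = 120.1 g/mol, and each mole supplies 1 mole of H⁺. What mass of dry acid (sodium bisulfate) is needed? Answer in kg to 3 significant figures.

(a) 34.9%; (b) 46.5 kg

(a) [OCl⁻]/[HOCl] = 10^(pH − pKa) = 10^(7.71 − 7.44) = 10^0.27 = 1.862.
(a) Fraction as HOCl = 1 / (1 + 1.862) = 0.3494.

(b) Alkalinity to neutralize: (256 − 228) = 28 mg/L as CaCO₃ × 692,000 L = 19,380 g as CaCO₃.
(b) Equivalents of H⁺ required: 19,380 ÷ 50 g/eq = 387.5 eq = 387.5 mol NaHSO₄.
(b) Mass of NaHSO₄: 387.5 × 120.1 = 46,540 g.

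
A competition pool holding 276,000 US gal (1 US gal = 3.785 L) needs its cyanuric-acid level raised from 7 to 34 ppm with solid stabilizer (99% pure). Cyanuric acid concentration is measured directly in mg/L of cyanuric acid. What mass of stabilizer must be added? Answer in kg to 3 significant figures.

Volume: 276,000 US gal × 3.785 L/gal = 1,044,660 L.
CYA to add: (34 − 7) = 27 mg/L × 1,044,660 L = 28,210 g cyanuric acid.
At 99% purity: 28,210 / 0.99 = 28,490 g product.

28.5 kg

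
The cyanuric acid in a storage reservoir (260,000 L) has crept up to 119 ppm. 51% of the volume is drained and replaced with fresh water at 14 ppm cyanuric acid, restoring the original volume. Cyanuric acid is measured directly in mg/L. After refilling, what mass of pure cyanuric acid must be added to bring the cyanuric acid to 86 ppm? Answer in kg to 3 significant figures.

5.34 kg

After draining 51% and refilling: 119 × 0.49 + 14 × 0.51 = 65.45 ppm.
Deficit to target: 86 − 65.45 = 20.55 mg/L.
Mass: 20.55 mg/L × 260,000 L = 5343 g cyanuric acid.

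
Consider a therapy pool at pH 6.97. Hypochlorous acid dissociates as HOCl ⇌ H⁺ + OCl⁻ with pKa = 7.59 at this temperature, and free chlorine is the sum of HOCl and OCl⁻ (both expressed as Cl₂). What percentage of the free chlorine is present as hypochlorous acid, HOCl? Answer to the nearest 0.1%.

80.7%

[OCl⁻]/[HOCl] = 10^(pH − pKa) = 10^(6.97 − 7.59) = 10^-0.62 = 0.2399.
Fraction as HOCl = 1 / (1 + 0.2399) = 0.8065.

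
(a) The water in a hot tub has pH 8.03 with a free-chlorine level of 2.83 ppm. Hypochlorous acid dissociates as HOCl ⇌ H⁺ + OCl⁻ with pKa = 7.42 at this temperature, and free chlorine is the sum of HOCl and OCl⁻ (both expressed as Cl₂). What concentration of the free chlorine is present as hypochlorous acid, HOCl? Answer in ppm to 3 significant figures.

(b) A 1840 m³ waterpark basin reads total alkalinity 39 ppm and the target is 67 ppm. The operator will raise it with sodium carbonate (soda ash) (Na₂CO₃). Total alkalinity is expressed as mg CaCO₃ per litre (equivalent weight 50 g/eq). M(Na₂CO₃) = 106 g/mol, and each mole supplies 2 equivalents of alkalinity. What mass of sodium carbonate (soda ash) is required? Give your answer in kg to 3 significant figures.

(a) [OCl⁻]/[HOCl] = 10^(pH − pKa) = 10^(8.03 − 7.42) = 10^0.61 = 4.074.
(a) Fraction as HOCl = 1 / (1 + 4.074) = 0.1971.
(a) HOCl = 0.1971 × 2.83 ppm = 0.5578 ppm.

(b) Volume: 1840 m³ = 1,840,000 L.
(b) Alkalinity to add: (67 − 39) = 28 mg/L as CaCO₃ × 1,840,000 L = 51,520 g as CaCO₃.
(b) Equivalents: 51,520 g ÷ 50 g/eq = 1030 eq.
(b) Each mole of Na₂CO₃ supplies 2 eq, so 1030 / 2 = 515.2 mol.
(b) Mass: 515.2 mol × 106 g/mol = 54,610 g.

(a) 0.558 ppm; (b) 54.6 kg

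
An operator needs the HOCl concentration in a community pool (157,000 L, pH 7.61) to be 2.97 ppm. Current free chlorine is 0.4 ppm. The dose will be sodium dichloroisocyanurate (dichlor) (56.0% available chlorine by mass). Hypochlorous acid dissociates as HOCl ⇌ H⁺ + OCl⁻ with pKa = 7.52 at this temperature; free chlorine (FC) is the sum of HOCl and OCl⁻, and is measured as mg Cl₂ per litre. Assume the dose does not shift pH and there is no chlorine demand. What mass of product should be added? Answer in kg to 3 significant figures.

1.74 kg

[OCl⁻]/[HOCl] = 10^(pH − pKa) = 10^(7.61 − 7.52) = 1.23; fraction as HOCl = 1/(1 + 1.23) = 0.4484.
Free chlorine required for 2.97 ppm HOCl: 2.97 / 0.4484 = 6.624 ppm.
FC to add: 6.624 − 0.4 = 6.224 mg/L as Cl₂.
Cl₂ equivalent: 6.224 mg/L × 157,000 L = 977.2 g.
Product at 56.0% available Cl: 977.2 / 0.56 = 1745 g.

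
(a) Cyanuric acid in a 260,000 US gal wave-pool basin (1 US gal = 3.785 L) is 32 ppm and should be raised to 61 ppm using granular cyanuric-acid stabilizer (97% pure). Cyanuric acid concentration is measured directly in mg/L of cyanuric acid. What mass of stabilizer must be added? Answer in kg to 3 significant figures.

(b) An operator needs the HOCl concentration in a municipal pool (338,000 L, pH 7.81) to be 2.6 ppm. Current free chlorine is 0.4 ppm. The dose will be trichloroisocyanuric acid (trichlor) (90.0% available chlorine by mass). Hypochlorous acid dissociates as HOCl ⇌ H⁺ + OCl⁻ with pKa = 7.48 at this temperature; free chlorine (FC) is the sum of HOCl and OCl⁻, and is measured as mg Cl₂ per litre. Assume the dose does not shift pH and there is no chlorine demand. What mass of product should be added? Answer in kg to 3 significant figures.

(a) Volume: 260,000 US gal × 3.785 L/gal = 984,100 L.
(a) CYA to add: (61 − 32) = 29 mg/L × 984,100 L = 28,540 g cyanuric acid.
(a) At 97% purity: 28,540 / 0.97 = 29,420 g product.

(b) [OCl⁻]/[HOCl] = 10^(pH − pKa) = 10^(7.81 − 7.48) = 2.138; fraction as HOCl = 1/(1 + 2.138) = 0.3187.
(b) Free chlorine required for 2.6 ppm HOCl: 2.6 / 0.3187 = 8.159 ppm.
(b) FC to add: 8.159 − 0.4 = 7.759 mg/L as Cl₂.
(b) Cl₂ equivalent: 7.759 mg/L × 338,000 L = 2622 g.
(b) Product at 90.0% available Cl: 2622 / 0.9 = 2914 g.

(a) 29.4 kg; (b) 2.91 kg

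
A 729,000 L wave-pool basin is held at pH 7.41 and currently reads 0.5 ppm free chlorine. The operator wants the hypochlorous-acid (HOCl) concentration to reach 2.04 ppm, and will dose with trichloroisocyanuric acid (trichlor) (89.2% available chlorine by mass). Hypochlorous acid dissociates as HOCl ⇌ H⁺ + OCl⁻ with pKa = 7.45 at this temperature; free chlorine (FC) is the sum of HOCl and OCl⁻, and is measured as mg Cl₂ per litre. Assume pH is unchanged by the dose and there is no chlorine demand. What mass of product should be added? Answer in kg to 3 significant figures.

2.78 kg

[OCl⁻]/[HOCl] = 10^(pH − pKa) = 10^(7.41 − 7.45) = 0.912; fraction as HOCl = 1/(1 + 0.912) = 0.523.
Free chlorine required for 2.04 ppm HOCl: 2.04 / 0.523 = 3.901 ppm.
FC to add: 3.901 − 0.5 = 3.401 mg/L as Cl₂.
Cl₂ equivalent: 3.401 mg/L × 729,000 L = 2479 g.
Product at 89.2% available Cl: 2479 / 0.892 = 2779 g.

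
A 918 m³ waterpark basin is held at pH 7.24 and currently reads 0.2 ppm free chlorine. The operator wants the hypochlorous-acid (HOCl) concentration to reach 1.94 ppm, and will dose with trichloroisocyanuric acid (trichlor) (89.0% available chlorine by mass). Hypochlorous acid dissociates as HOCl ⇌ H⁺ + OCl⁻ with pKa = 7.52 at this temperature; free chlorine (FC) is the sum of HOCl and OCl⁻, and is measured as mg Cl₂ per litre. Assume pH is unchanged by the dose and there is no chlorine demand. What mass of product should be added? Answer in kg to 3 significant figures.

2.84 kg

Volume: 918 m³ = 918,000 L.
[OCl⁻]/[HOCl] = 10^(pH − pKa) = 10^(7.24 − 7.52) = 0.5248; fraction as HOCl = 1/(1 + 0.5248) = 0.6558.
Free chlorine required for 1.94 ppm HOCl: 1.94 / 0.6558 = 2.958 ppm.
FC to add: 2.958 − 0.2 = 2.758 mg/L as Cl₂.
Cl₂ equivalent: 2.758 mg/L × 918,000 L = 2532 g.
Product at 89.0% available Cl: 2532 / 0.89 = 2845 g.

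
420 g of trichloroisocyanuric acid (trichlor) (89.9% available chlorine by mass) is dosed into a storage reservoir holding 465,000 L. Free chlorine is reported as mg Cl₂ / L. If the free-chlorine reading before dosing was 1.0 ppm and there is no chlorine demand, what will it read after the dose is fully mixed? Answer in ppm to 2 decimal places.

1.81 ppm

Available chlorine delivered: 420 g × 0.899 = 377.6 g as Cl₂.
Concentration rise: 377.6 g / 465,000 L = 0.812 mg/L = 0.81 ppm.
Final FC: 1.0 + 0.81 = 1.81 ppm.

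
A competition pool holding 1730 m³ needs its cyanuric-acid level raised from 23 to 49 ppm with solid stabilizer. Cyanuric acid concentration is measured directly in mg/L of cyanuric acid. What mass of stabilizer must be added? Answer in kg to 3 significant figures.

Volume: 1730 m³ = 1,730,000 L.
CYA to add: (49 − 23) = 26 mg/L × 1,730,000 L = 44,980 g cyanuric acid.

45.0 kg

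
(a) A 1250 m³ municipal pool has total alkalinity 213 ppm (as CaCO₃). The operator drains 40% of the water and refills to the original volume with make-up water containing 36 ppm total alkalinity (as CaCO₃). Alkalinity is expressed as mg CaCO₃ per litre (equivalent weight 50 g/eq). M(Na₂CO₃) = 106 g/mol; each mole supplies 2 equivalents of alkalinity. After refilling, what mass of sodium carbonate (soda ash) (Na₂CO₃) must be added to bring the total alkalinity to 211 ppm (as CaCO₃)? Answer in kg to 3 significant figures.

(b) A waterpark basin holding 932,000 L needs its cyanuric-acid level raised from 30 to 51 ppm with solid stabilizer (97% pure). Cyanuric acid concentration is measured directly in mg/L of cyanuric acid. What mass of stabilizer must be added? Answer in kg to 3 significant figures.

(a) Volume: 1250 m³ = 1,250,000 L.
(a) After draining 40% and refilling: 213 × 0.60 + 36 × 0.40 = 142.2 ppm.
(a) Deficit to target: 211 − 142.2 = 68.8 mg/L.
(a) As CaCO₃: 68.8 mg/L × 1,250,000 L = 86,000 g; ÷ 50 g/eq ÷ 2 = 860 mol Na₂CO₃.
(a) Mass: 860 × 106 = 91,160 g.

(b) CYA to add: (51 − 30) = 21 mg/L × 932,000 L = 19,570 g cyanuric acid.
(b) At 97% purity: 19,570 / 0.97 = 20,180 g product.

(a) 91.2 kg; (b) 20.2 kg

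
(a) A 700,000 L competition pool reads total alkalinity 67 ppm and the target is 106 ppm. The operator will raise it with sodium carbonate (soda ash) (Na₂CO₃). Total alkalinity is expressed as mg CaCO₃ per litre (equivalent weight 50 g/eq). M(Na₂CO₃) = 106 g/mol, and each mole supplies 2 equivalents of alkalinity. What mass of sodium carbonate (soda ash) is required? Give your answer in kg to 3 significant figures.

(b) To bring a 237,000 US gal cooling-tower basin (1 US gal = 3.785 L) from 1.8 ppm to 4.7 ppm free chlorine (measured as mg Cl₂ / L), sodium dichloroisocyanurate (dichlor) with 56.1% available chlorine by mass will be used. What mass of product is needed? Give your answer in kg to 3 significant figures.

(a) 28.9 kg; (b) 4.64 kg

(a) Alkalinity to add: (106 − 67) = 39 mg/L as CaCO₃ × 700,000 L = 27,300 g as CaCO₃.
(a) Equivalents: 27,300 g ÷ 50 g/eq = 546 eq.
(a) Each mole of Na₂CO₃ supplies 2 eq, so 546 / 2 = 273 mol.
(a) Mass: 273 mol × 106 g/mol = 28,940 g.

(b) Volume: 237,000 US gal × 3.785 L/gal = 897,045 L.
(b) Chlorine deficit: 4.7 − 1.8 = 2.9 ppm = 2.9 mg/L as Cl₂.
(b) Cl₂ equivalent needed: 2.9 mg/L × 897,045 L = 2,601,000 mg = 2601 g.
(b) Product at 56.1% available chlorine: 2601 / 0.561 = 4637 g.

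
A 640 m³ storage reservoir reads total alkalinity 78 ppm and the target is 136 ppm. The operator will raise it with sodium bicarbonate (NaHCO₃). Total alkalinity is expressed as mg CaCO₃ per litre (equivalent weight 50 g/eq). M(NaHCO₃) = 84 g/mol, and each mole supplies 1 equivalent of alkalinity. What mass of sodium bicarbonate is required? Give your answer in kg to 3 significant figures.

Volume: 640 m³ = 640,000 L.
Alkalinity to add: (136 − 78) = 58 mg/L as CaCO₃ × 640,000 L = 37,120 g as CaCO₃.
Equivalents: 37,120 g ÷ 50 g/eq = 742.4 eq.
NaHCO₃ supplies 1 eq per mole → 742.4 mol.
Mass: 742.4 mol × 84 g/mol = 62,360 g.

62.4 kg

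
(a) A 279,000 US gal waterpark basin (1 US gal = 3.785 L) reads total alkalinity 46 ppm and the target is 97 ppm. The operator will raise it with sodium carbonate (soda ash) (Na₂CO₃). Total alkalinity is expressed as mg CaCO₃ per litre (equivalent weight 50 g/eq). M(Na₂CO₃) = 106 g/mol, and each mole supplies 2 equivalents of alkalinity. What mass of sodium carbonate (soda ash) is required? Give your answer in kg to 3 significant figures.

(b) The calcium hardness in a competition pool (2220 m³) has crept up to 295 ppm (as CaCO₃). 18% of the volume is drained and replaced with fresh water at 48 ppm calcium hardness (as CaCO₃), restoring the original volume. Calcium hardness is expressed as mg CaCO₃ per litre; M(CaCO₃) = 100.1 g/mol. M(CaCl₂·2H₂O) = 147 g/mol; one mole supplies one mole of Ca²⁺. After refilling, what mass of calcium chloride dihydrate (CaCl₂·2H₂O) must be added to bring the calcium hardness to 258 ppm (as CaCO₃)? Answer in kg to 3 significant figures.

(a) 57.1 kg; (b) 24.3 kg

(a) Volume: 279,000 US gal × 3.785 L/gal = 1,056,015 L.
(a) Alkalinity to add: (97 − 46) = 51 mg/L as CaCO₃ × 1,056,015 L = 53,860 g as CaCO₃.
(a) Equivalents: 53,860 g ÷ 50 g/eq = 1077 eq.
(a) Each mole of Na₂CO₃ supplies 2 eq, so 1077 / 2 = 538.6 mol.
(a) Mass: 538.6 mol × 106 g/mol = 57,090 g.

(b) Volume: 2220 m³ = 2,220,000 L.
(b) After draining 18% and refilling: 295 × 0.82 + 48 × 0.18 = 250.54 ppm.
(b) Deficit to target: 258 − 250.54 = 7.46 mg/L.
(b) As CaCO₃: 7.46 mg/L × 2,220,000 L = 16,560 g; ÷ 100.1 = 165.4 mol Ca²⁺.
(b) Mass: 165.4 × 147 = 24,320 g.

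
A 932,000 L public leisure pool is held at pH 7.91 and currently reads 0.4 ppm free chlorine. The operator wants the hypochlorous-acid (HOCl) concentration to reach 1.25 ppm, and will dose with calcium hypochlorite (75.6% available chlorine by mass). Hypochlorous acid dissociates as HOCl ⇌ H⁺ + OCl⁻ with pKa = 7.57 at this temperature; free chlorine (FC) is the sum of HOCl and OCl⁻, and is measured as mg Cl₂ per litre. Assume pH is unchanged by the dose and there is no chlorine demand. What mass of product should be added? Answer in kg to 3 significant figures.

[OCl⁻]/[HOCl] = 10^(pH − pKa) = 10^(7.91 − 7.57) = 2.188; fraction as HOCl = 1/(1 + 2.188) = 0.3137.
Free chlorine required for 1.25 ppm HOCl: 1.25 / 0.3137 = 3.985 ppm.
FC to add: 3.985 − 0.4 = 3.585 mg/L as Cl₂.
Cl₂ equivalent: 3.585 mg/L × 932,000 L = 3341 g.
Product at 75.6% available Cl: 3341 / 0.756 = 4419 g.

4.42 kg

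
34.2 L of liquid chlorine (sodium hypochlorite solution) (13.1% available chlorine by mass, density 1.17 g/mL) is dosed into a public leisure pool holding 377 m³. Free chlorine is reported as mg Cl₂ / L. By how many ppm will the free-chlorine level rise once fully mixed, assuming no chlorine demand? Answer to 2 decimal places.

Volume: 377 m³ = 377,000 L.
Mass of solution: 34.2 L × 1000 mL/L × 1.17 g/mL = 40,010 g.
Available chlorine delivered: 40,010 g × 0.131 = 5242 g as Cl₂.
Concentration rise: 5242 g / 377,000 L = 13.9 mg/L = 13.90 ppm.

13.90 ppm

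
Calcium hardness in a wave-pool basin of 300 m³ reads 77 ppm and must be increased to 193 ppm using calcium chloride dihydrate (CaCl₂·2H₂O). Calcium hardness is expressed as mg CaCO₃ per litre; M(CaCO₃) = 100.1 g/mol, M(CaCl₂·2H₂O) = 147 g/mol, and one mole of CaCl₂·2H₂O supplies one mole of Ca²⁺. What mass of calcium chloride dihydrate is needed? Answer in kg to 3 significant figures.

51.1 kg

Volume: 300 m³ = 300,000 L.
Hardness to add: (193 − 77) = 116 mg/L as CaCO₃ × 300,000 L = 34,800 g as CaCO₃.
Moles of Ca²⁺ (1 mol Ca²⁺ ≡ 1 mol CaCO₃): 34,800 / 100.1 g/mol = 347.7 mol.
Mass of CaCl₂·2H₂O: 347.7 × 147 = 51,100 g.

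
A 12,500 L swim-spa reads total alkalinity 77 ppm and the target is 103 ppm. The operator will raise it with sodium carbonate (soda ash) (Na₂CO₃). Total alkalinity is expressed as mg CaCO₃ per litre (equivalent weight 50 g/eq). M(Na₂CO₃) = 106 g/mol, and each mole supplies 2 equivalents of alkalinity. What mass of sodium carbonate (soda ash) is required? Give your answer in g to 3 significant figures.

344 g

Alkalinity to add: (103 − 77) = 26 mg/L as CaCO₃ × 12,500 L = 325 g as CaCO₃.
Equivalents: 325 g ÷ 50 g/eq = 6.5 eq.
Each mole of Na₂CO₃ supplies 2 eq, so 6.5 / 2 = 3.25 mol.
Mass: 3.25 mol × 106 g/mol = 344.5 g.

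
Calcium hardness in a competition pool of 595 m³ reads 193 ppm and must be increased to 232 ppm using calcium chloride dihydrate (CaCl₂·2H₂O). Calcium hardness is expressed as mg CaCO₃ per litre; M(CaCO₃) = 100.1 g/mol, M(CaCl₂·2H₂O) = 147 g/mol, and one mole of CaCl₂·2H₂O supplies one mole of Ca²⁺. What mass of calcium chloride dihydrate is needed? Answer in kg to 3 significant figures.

Volume: 595 m³ = 595,000 L.
Hardness to add: (232 − 193) = 39 mg/L as CaCO₃ × 595,000 L = 23,200 g as CaCO₃.
Moles of Ca²⁺ (1 mol Ca²⁺ ≡ 1 mol CaCO₃): 23,200 / 100.1 g/mol = 231.8 mol.
Mass of CaCl₂·2H₂O: 231.8 × 147 = 34,080 g.

34.1 kg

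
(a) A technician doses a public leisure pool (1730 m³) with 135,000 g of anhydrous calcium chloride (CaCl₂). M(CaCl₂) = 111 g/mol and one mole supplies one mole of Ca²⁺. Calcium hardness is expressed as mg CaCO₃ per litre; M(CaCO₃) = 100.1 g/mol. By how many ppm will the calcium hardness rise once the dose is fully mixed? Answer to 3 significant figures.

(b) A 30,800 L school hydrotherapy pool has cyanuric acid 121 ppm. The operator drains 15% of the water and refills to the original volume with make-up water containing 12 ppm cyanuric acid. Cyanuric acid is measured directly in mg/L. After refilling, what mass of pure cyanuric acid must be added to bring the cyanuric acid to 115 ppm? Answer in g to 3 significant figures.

(a) Volume: 1730 m³ = 1,730,000 L.
(a) Moles of Ca²⁺: 135,000 g ÷ 111 g/mol = 1216 mol.
(a) As CaCO₃: 1216 mol × 100.1 g/mol = 121,700 g.
(a) Rise: 121,700 g / 1,730,000 L × 1000 = 70.37 mg/L.

(b) After draining 15% and refilling: 121 × 0.85 + 12 × 0.15 = 104.65 ppm.
(b) Deficit to target: 115 − 104.65 = 10.35 mg/L.
(b) Mass: 10.35 mg/L × 30,800 L = 318.8 g cyanuric acid.

(a) 70.4 ppm; (b) 319 g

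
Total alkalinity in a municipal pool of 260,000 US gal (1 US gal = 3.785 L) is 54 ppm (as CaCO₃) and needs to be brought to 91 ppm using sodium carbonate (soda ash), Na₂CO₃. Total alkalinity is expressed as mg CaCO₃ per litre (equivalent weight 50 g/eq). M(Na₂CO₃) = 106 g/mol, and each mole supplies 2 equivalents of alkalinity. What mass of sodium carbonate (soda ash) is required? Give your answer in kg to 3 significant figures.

38.6 kg

Volume: 260,000 US gal × 3.785 L/gal = 984,100 L.
Alkalinity to add: (91 − 54) = 37 mg/L as CaCO₃ × 984,100 L = 36,410 g as CaCO₃.
Equivalents: 36,410 g ÷ 50 g/eq = 728.2 eq.
Each mole of Na₂CO₃ supplies 2 eq, so 728.2 / 2 = 364.1 mol.
Mass: 364.1 mol × 106 g/mol = 38,600 g.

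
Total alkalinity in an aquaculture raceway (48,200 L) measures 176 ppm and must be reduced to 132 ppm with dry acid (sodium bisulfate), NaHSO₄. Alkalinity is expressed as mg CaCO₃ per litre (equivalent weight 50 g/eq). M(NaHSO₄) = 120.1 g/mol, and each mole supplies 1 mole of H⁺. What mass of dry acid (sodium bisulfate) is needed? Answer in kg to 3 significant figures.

5.09 kg

Alkalinity to neutralize: (176 − 132) = 44 mg/L as CaCO₃ × 48,200 L = 2121 g as CaCO₃.
Equivalents of H⁺ required: 2121 ÷ 50 g/eq = 42.42 eq = 42.42 mol NaHSO₄.
Mass of NaHSO₄: 42.42 × 120.1 = 5094 g.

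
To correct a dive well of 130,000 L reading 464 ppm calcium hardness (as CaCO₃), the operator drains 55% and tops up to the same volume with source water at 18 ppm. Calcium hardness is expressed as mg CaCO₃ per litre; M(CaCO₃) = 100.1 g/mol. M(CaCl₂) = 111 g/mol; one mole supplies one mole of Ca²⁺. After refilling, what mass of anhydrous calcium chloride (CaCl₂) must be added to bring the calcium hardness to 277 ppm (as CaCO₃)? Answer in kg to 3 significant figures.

After draining 55% and refilling: 464 × 0.45 + 18 × 0.55 = 218.7 ppm.
Deficit to target: 277 − 218.7 = 58.3 mg/L.
As CaCO₃: 58.3 mg/L × 130,000 L = 7579 g; ÷ 100.1 = 75.71 mol Ca²⁺.
Mass: 75.71 × 111 = 8404 g.

8.40 kg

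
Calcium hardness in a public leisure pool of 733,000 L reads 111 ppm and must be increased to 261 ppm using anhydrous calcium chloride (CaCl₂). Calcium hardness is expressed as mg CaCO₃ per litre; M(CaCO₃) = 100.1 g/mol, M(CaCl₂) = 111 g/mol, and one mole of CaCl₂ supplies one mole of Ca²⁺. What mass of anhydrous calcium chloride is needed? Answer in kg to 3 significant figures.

Hardness to add: (261 − 111) = 150 mg/L as CaCO₃ × 733,000 L = 110,000 g as CaCO₃.
Moles of Ca²⁺ (1 mol Ca²⁺ ≡ 1 mol CaCO₃): 110,000 / 100.1 g/mol = 1098 mol.
Mass of CaCl₂: 1098 × 111 = 121,900 g.

122 kg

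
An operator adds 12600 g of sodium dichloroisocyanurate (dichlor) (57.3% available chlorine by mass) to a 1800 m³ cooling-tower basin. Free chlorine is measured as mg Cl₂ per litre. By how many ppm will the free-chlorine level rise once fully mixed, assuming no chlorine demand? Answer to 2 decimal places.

Volume: 1800 m³ = 1,800,000 L.
Available chlorine delivered: 12,600 g × 0.573 = 7220 g as Cl₂.
Concentration rise: 7220 g / 1,800,000 L = 4.011 mg/L = 4.01 ppm.

4.01 ppm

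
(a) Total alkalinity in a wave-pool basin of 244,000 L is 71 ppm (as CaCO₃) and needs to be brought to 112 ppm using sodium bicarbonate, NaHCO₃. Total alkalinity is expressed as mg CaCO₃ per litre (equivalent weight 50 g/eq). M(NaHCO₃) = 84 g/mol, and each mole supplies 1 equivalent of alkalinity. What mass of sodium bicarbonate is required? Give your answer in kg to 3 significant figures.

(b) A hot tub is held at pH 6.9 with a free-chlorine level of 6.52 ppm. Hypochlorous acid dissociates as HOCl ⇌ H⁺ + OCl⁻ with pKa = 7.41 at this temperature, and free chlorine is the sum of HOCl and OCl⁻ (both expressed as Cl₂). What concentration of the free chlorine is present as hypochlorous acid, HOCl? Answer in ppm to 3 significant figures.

(a) Alkalinity to add: (112 − 71) = 41 mg/L as CaCO₃ × 244,000 L = 10,000 g as CaCO₃.
(a) Equivalents: 10,000 g ÷ 50 g/eq = 200.1 eq.
(a) NaHCO₃ supplies 1 eq per mole → 200.1 mol.
(a) Mass: 200.1 mol × 84 g/mol = 16,810 g.

(b) [OCl⁻]/[HOCl] = 10^(pH − pKa) = 10^(6.9 − 7.41) = 10^-0.51 = 0.309.
(b) Fraction as HOCl = 1 / (1 + 0.309) = 0.7639.
(b) HOCl = 0.7639 × 6.52 ppm = 4.981 ppm.

(a) 16.8 kg; (b) 4.98 ppm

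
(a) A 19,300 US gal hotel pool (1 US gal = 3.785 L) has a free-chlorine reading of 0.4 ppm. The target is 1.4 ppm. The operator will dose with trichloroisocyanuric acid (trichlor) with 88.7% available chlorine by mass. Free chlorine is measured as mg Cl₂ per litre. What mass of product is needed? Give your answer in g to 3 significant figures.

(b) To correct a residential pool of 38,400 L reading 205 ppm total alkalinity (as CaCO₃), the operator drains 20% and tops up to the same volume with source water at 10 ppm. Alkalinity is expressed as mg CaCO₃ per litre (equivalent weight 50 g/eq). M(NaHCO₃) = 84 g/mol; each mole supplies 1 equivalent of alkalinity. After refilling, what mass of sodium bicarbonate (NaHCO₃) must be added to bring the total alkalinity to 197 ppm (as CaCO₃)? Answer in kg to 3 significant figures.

(a) Volume: 19,300 US gal × 3.785 L/gal = 73,050 L.
(a) Chlorine deficit: 1.4 − 0.4 = 1 ppm = 1 mg/L as Cl₂.
(a) Cl₂ equivalent needed: 1 mg/L × 73,050 L = 73,050 mg = 73.05 g.
(a) Product at 88.7% available chlorine: 73.05 / 0.887 = 82.36 g.

(b) After draining 20% and refilling: 205 × 0.80 + 10 × 0.20 = 166 ppm.
(b) Deficit to target: 197 − 166 = 31 mg/L.
(b) As CaCO₃: 31 mg/L × 38,400 L = 1190 g; ÷ 50 g/eq ÷ 1 = 23.81 mol NaHCO₃.
(b) Mass: 23.81 × 84 = 2000 g.

(a) 82.4 g; (b) 2.00 kg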